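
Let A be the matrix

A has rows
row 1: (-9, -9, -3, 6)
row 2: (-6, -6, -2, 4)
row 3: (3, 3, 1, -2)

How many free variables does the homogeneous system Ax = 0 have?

3

Row reduce to echelon form.
R2 ← R2 − (2/3)·R1: [0, 0, 0, 0]
R3 ← R3 + (1/3)·R1: [0, 0, 0, 0]
1 nonzero row, so rank(A) = 1.
A has 4 columns; by rank–nullity, nullity = 4 − 1 = 3.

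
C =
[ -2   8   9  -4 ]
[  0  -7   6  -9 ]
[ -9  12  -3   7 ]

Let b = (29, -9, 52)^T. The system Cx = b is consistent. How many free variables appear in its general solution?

1

Row reduce the augmented matrix [C | b].
R3 ← R3 − (9/2)·R1: [0, -24, -87/2, 25, -157/2]
R3 ← R3 − (24/7)·R2: [0, 0, -897/14, 391/7, -667/14]
The echelon form has 3 nonzero rows, and every pivot lies in the first 4 columns, so rank(C) = rank([C|b]) = 3.
The system is consistent.
Free variables = (unknowns) − (rank) = 4 − 3 = 1.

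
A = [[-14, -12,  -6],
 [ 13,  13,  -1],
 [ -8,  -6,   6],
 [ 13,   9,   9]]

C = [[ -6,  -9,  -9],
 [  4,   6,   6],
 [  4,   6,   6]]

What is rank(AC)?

First compute AC:
[[ 12,  18,  18],
 [-30, -45, -45],
 [ 48,  72,  72],
 [ -6,  -9,  -9]]
Now row reduce the product.
R2 ← R2 + (5/2)·R1: [0, 0, 0]
R3 ← R3 − (4)·R1: [0, 0, 0]
R4 ← R4 + (1/2)·R1: [0, 0, 0]
1 nonzero row, so rank(AC) = 1.

1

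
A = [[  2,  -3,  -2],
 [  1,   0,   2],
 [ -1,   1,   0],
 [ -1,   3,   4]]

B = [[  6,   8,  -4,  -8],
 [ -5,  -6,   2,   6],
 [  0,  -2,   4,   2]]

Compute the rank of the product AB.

First compute AB:
[[ 27,  38, -22, -38],
 [  6,   4,   4,  -4],
 [-11, -14,   6,  14],
 [-21, -34,  26,  34]]
Now row reduce the product.
R2 ← R2 − (2/9)·R1: [0, -40/9, 80/9, 40/9]
R3 ← R3 + (11/27)·R1: [0, 40/27, -80/27, -40/27]
R4 ← R4 + (7/9)·R1: [0, -40/9, 80/9, 40/9]
R3 ← R3 + (1/3)·R2: [0, 0, 0, 0]
R4 ← R4 − R2: [0, 0, 0, 0]
2 nonzero rows, so rank(AB) = 2.

2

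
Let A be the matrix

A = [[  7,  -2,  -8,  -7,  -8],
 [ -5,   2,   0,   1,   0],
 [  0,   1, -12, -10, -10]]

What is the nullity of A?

2

Row reduce to echelon form.
R2 ← R2 + (5/7)·R1: [0, 4/7, -40/7, -4, -40/7]
R3 ← R3 − (7/4)·R2: [0, 0, -2, -3, 0]
3 nonzero rows, so rank(A) = 3.
A has 5 columns; by rank–nullity, nullity = 5 − 3 = 2.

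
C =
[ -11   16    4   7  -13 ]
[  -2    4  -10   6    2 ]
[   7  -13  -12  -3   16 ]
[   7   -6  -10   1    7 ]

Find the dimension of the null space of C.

Row reduce to echelon form.
R2 ← R2 − (2/11)·R1: [0, 12/11, -118/11, 52/11, 48/11]
R3 ← R3 + (7/11)·R1: [0, -31/11, -104/11, 16/11, 85/11]
R4 ← R4 + (7/11)·R1: [0, 46/11, -82/11, 60/11, -14/11]
R3 ← R3 + (31/12)·R2: [0, 0, -223/6, 41/3, 19]
R4 ← R4 − (23/6)·R2: [0, 0, 101/3, -38/3, -18]
R4 ← R4 + (202/223)·R3: [0, 0, 0, -64/223, -176/223]
4 nonzero rows, so rank(C) = 4.
C has 5 columns; by rank–nullity, nullity = 5 − 4 = 1.

1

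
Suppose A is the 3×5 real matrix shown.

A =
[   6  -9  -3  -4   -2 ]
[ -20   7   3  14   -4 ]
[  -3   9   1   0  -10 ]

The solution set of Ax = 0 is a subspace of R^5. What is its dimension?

Row reduce to echelon form.
R2 ← R2 + (10/3)·R1: [0, -23, -7, 2/3, -32/3]
R3 ← R3 + (1/2)·R1: [0, 9/2, -1/2, -2, -11]
R3 ← R3 + (9/46)·R2: [0, 0, -43/23, -43/23, -301/23]
3 nonzero rows, so rank(A) = 3.
A has 5 columns; by rank–nullity, nullity = 5 − 3 = 2.

2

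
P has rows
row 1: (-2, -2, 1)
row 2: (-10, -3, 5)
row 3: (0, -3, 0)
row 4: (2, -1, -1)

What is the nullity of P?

Row reduce to echelon form.
R2 ← R2 − (5)·R1: [0, 7, 0]
R4 ← R4 + R1: [0, -3, 0]
R3 ← R3 + (3/7)·R2: [0, 0, 0]
R4 ← R4 + (3/7)·R2: [0, 0, 0]
2 nonzero rows, so rank(P) = 2.
P has 3 columns; by rank–nullity, nullity = 3 − 2 = 1.

1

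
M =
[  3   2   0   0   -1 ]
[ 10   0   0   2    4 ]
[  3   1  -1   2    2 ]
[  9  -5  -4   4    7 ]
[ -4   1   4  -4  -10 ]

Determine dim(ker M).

0

Row reduce to echelon form.
R2 ← R2 − (10/3)·R1: [0, -20/3, 0, 2, 22/3]
R3 ← R3 − R1: [0, -1, -1, 2, 3]
R4 ← R4 − (3)·R1: [0, -11, -4, 4, 10]
R5 ← R5 + (4/3)·R1: [0, 11/3, 4, -4, -34/3]
R3 ← R3 − (3/20)·R2: [0, 0, -1, 17/10, 19/10]
R4 ← R4 − (33/20)·R2: [0, 0, -4, 7/10, -21/10]
R5 ← R5 + (11/20)·R2: [0, 0, 4, -29/10, -73/10]
R4 ← R4 − (4)·R3: [0, 0, 0, -61/10, -97/10]
R5 ← R5 + (4)·R3: [0, 0, 0, 39/10, 3/10]
R5 ← R5 + (39/61)·R4: [0, 0, 0, 0, -360/61]
5 nonzero rows, so rank(M) = 5.
M has 5 columns; by rank–nullity, nullity = 5 − 5 = 0.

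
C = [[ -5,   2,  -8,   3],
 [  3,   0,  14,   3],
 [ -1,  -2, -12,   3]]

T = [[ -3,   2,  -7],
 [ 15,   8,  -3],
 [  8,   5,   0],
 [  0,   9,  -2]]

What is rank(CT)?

3

First compute CT:
[[-19,  -7,  23],
 [103, 103, -27],
 [-123, -51,   7]]
Now row reduce the product.
R2 ← R2 + (103/19)·R1: [0, 1236/19, 1856/19]
R3 ← R3 − (123/19)·R1: [0, -108/19, -2696/19]
R3 ← R3 + (9/103)·R2: [0, 0, -13736/103]
3 nonzero rows, so rank(CT) = 3.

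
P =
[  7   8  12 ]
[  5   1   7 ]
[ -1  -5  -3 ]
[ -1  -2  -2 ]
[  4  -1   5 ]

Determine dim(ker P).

Row reduce to echelon form.
R2 ← R2 − (5/7)·R1: [0, -33/7, -11/7]
R3 ← R3 + (1/7)·R1: [0, -27/7, -9/7]
R4 ← R4 + (1/7)·R1: [0, -6/7, -2/7]
R5 ← R5 − (4/7)·R1: [0, -39/7, -13/7]
R3 ← R3 − (9/11)·R2: [0, 0, 0]
R4 ← R4 − (2/11)·R2: [0, 0, 0]
R5 ← R5 − (13/11)·R2: [0, 0, 0]
2 nonzero rows, so rank(P) = 2.
P has 3 columns; by rank–nullity, nullity = 3 − 2 = 1.

1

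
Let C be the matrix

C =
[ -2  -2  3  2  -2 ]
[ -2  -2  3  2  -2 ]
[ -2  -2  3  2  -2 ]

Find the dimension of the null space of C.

Row reduce to echelon form.
R2 ← R2 − R1: [0, 0, 0, 0, 0]
R3 ← R3 − R1: [0, 0, 0, 0, 0]
1 nonzero row, so rank(C) = 1.
C has 5 columns; by rank–nullity, nullity = 5 − 1 = 4.

4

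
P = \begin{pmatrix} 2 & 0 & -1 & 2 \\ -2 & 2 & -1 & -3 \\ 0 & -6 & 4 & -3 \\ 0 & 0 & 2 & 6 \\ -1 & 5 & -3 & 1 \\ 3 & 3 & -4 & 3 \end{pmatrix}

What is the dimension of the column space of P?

3

Row reduce to echelon form.
R2 ← R2 + R1: [0, 2, -2, -1]
R5 ← R5 + (1/2)·R1: [0, 5, -7/2, 2]
R6 ← R6 − (3/2)·R1: [0, 3, -5/2, 0]
R3 ← R3 + (3)·R2: [0, 0, -2, -6]
R5 ← R5 − (5/2)·R2: [0, 0, 3/2, 9/2]
R6 ← R6 − (3/2)·R2: [0, 0, 1/2, 3/2]
R4 ← R4 + R3: [0, 0, 0, 0]
R5 ← R5 + (3/4)·R3: [0, 0, 0, 0]
R6 ← R6 + (1/4)·R3: [0, 0, 0, 0]
Echelon form has 3 nonzero rows, so rank(P) = 3.
The column space has dimension equal to the rank: 3.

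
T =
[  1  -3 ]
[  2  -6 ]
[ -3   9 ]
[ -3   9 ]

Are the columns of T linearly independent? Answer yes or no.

Row reduce T to echelon form.
R2 ← R2 − (2)·R1: [0, 0]
R3 ← R3 + (3)·R1: [0, 0]
R4 ← R4 + (3)·R1: [0, 0]
1 pivot among 2 columns.
Only 1 < 2 pivot columns, so the columns are linearly dependent.

no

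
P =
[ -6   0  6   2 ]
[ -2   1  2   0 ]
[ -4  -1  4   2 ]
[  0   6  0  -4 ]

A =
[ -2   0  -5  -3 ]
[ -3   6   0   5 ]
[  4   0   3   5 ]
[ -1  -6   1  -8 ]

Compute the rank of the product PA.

2

First compute PA:
[[ 34, -12,  50,  32],
 [  9,   6,  16,  21],
 [ 25, -18,  34,  11],
 [-14,  60,  -4,  62]]
Now row reduce the product.
R2 ← R2 − (9/34)·R1: [0, 156/17, 47/17, 213/17]
R3 ← R3 − (25/34)·R1: [0, -156/17, -47/17, -213/17]
R4 ← R4 + (7/17)·R1: [0, 936/17, 282/17, 1278/17]
R3 ← R3 + R2: [0, 0, 0, 0]
R4 ← R4 − (6)·R2: [0, 0, 0, 0]
2 nonzero rows, so rank(PA) = 2.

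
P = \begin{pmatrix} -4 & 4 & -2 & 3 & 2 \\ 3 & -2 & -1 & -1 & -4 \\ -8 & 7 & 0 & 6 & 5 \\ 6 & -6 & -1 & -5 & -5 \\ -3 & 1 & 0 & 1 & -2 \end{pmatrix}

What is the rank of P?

5

Row reduce to echelon form.
R2 ← R2 + (3/4)·R1: [0, 1, -5/2, 5/4, -5/2]
R3 ← R3 − (2)·R1: [0, -1, 4, 0, 1]
R4 ← R4 + (3/2)·R1: [0, 0, -4, -1/2, -2]
R5 ← R5 − (3/4)·R1: [0, -2, 3/2, -5/4, -7/2]
R3 ← R3 + R2: [0, 0, 3/2, 5/4, -3/2]
R5 ← R5 + (2)·R2: [0, 0, -7/2, 5/4, -17/2]
R4 ← R4 + (8/3)·R3: [0, 0, 0, 17/6, -6]
R5 ← R5 + (7/3)·R3: [0, 0, 0, 25/6, -12]
R5 ← R5 − (25/17)·R4: [0, 0, 0, 0, -54/17]
Echelon form has 5 nonzero rows, so rank(P) = 5.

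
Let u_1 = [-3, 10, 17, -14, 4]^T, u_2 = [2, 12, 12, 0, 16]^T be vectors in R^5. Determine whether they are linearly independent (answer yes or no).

Form the matrix with these vectors as rows and row reduce.
R2 ← R2 + (2/3)·R1: [0, 56/3, 70/3, -28/3, 56/3]
2 nonzero rows, so the 2 vectors span a space of dimension 2.
Since 2 = 2, the vectors are linearly independent.

yes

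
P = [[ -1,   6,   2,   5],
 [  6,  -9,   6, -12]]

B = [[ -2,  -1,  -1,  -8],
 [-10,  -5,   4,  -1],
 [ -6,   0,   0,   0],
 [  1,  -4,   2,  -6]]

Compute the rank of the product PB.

First compute PB:
[[-65, -49,  35, -28],
 [ 30,  87, -66,  33]]
Now row reduce the product.
R2 ← R2 + (6/13)·R1: [0, 837/13, -648/13, 261/13]
2 nonzero rows, so rank(PB) = 2.

2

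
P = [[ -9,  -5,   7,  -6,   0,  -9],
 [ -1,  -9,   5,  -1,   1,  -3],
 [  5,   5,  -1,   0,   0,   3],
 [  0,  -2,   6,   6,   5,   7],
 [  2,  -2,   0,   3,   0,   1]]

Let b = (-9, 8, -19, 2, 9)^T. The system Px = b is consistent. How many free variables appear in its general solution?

Row reduce the augmented matrix [P | b].
R2 ← R2 − (1/9)·R1: [0, -76/9, 38/9, -1/3, 1, -2, 9]
R3 ← R3 + (5/9)·R1: [0, 20/9, 26/9, -10/3, 0, -2, -24]
R5 ← R5 + (2/9)·R1: [0, -28/9, 14/9, 5/3, 0, -1, 7]
R3 ← R3 + (5/19)·R2: [0, 0, 4, -65/19, 5/19, -48/19, -411/19]
R4 ← R4 − (9/38)·R2: [0, 0, 5, 231/38, 181/38, 142/19, -5/38]
R5 ← R5 − (7/19)·R2: [0, 0, 0, 34/19, -7/19, -5/19, 70/19]
R4 ← R4 − (5/4)·R3: [0, 0, 0, 787/76, 337/76, 202/19, 2045/76]
R5 ← R5 − (136/787)·R4: [0, 0, 0, 0, -893/787, -1653/787, -760/787]
The echelon form has 5 nonzero rows, and every pivot lies in the first 6 columns, so rank(P) = rank([P|b]) = 5.
The system is consistent.
Free variables = (unknowns) − (rank) = 6 − 5 = 1.

1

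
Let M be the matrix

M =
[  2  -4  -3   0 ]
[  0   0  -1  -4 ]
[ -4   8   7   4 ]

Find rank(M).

Row reduce to echelon form.
R3 ← R3 + (2)·R1: [0, 0, 1, 4]
R3 ← R3 + R2: [0, 0, 0, 0]
Echelon form has 2 nonzero rows, so rank(M) = 2.

2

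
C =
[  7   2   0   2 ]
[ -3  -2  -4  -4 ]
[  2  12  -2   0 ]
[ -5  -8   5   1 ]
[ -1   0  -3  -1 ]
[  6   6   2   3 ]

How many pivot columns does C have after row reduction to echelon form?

Row reduce to echelon form.
R2 ← R2 + (3/7)·R1: [0, -8/7, -4, -22/7]
R3 ← R3 − (2/7)·R1: [0, 80/7, -2, -4/7]
R4 ← R4 + (5/7)·R1: [0, -46/7, 5, 17/7]
R5 ← R5 + (1/7)·R1: [0, 2/7, -3, -5/7]
R6 ← R6 − (6/7)·R1: [0, 30/7, 2, 9/7]
R3 ← R3 + (10)·R2: [0, 0, -42, -32]
R4 ← R4 − (23/4)·R2: [0, 0, 28, 41/2]
R5 ← R5 + (1/4)·R2: [0, 0, -4, -3/2]
R6 ← R6 + (15/4)·R2: [0, 0, -13, -21/2]
R4 ← R4 + (2/3)·R3: [0, 0, 0, -5/6]
R5 ← R5 − (2/21)·R3: [0, 0, 0, 65/42]
R6 ← R6 − (13/42)·R3: [0, 0, 0, -25/42]
R5 ← R5 + (13/7)·R4: [0, 0, 0, 0]
R6 ← R6 − (5/7)·R4: [0, 0, 0, 0]
Echelon form has 4 nonzero rows, so rank(C) = 4.
Each nonzero row contributes one pivot column: 4 pivot columns.

4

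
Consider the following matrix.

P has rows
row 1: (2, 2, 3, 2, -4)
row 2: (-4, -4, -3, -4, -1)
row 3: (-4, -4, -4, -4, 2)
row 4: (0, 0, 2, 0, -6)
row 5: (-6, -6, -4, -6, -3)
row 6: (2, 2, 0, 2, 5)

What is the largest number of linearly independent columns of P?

Row reduce to echelon form.
R2 ← R2 + (2)·R1: [0, 0, 3, 0, -9]
R3 ← R3 + (2)·R1: [0, 0, 2, 0, -6]
R5 ← R5 + (3)·R1: [0, 0, 5, 0, -15]
R6 ← R6 − R1: [0, 0, -3, 0, 9]
R3 ← R3 − (2/3)·R2: [0, 0, 0, 0, 0]
R4 ← R4 − (2/3)·R2: [0, 0, 0, 0, 0]
R5 ← R5 − (5/3)·R2: [0, 0, 0, 0, 0]
R6 ← R6 + R2: [0, 0, 0, 0, 0]
Echelon form has 2 nonzero rows, so rank(P) = 2.
The rank gives the maximum number of linearly independent columns: 2.

2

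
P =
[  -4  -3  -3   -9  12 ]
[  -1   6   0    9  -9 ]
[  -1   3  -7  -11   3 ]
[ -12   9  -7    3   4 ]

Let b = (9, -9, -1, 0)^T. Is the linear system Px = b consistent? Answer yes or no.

no

Row reduce the augmented matrix [P | b].
R2 ← R2 − (1/4)·R1: [0, 27/4, 3/4, 45/4, -12, -45/4]
R3 ← R3 − (1/4)·R1: [0, 15/4, -25/4, -35/4, 0, -13/4]
R4 ← R4 − (3)·R1: [0, 18, 2, 30, -32, -27]
R3 ← R3 − (5/9)·R2: [0, 0, -20/3, -15, 20/3, 3]
R4 ← R4 − (8/3)·R2: [0, 0, 0, 0, 0, 3]
The echelon form has 4 nonzero rows; the last pivot sits in the augmented column, so rank(P) = 3 but rank([P|b]) = 4.
Since the ranks differ, the system is inconsistent.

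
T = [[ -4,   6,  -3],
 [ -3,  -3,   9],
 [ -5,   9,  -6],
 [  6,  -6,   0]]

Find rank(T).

2

Row reduce to echelon form.
R2 ← R2 − (3/4)·R1: [0, -15/2, 45/4]
R3 ← R3 − (5/4)·R1: [0, 3/2, -9/4]
R4 ← R4 + (3/2)·R1: [0, 3, -9/2]
R3 ← R3 + (1/5)·R2: [0, 0, 0]
R4 ← R4 + (2/5)·R2: [0, 0, 0]
Echelon form has 2 nonzero rows, so rank(T) = 2.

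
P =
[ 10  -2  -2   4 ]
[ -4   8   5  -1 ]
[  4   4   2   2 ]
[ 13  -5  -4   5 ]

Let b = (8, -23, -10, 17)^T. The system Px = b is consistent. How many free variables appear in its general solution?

2

Row reduce the augmented matrix [P | b].
R2 ← R2 + (2/5)·R1: [0, 36/5, 21/5, 3/5, -99/5]
R3 ← R3 − (2/5)·R1: [0, 24/5, 14/5, 2/5, -66/5]
R4 ← R4 − (13/10)·R1: [0, -12/5, -7/5, -1/5, 33/5]
R3 ← R3 − (2/3)·R2: [0, 0, 0, 0, 0]
R4 ← R4 + (1/3)·R2: [0, 0, 0, 0, 0]
The echelon form has 2 nonzero rows, and every pivot lies in the first 4 columns, so rank(P) = rank([P|b]) = 2.
The system is consistent.
Free variables = (unknowns) − (rank) = 4 − 2 = 2.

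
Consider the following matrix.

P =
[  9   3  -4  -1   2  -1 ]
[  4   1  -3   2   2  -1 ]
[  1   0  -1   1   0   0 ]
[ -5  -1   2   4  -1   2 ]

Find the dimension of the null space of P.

2

Row reduce to echelon form.
R2 ← R2 − (4/9)·R1: [0, -1/3, -11/9, 22/9, 10/9, -5/9]
R3 ← R3 − (1/9)·R1: [0, -1/3, -5/9, 10/9, -2/9, 1/9]
R4 ← R4 + (5/9)·R1: [0, 2/3, -2/9, 31/9, 1/9, 13/9]
R3 ← R3 − R2: [0, 0, 2/3, -4/3, -4/3, 2/3]
R4 ← R4 + (2)·R2: [0, 0, -8/3, 25/3, 7/3, 1/3]
R4 ← R4 + (4)·R3: [0, 0, 0, 3, -3, 3]
4 nonzero rows, so rank(P) = 4.
P has 6 columns; by rank–nullity, nullity = 6 − 4 = 2.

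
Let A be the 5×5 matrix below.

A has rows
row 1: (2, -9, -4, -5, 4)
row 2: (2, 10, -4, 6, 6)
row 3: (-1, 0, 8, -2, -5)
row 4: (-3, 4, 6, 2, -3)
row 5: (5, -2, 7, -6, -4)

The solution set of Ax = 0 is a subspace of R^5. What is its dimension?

Row reduce to echelon form.
R2 ← R2 − R1: [0, 19, 0, 11, 2]
R3 ← R3 + (1/2)·R1: [0, -9/2, 6, -9/2, -3]
R4 ← R4 + (3/2)·R1: [0, -19/2, 0, -11/2, 3]
R5 ← R5 − (5/2)·R1: [0, 41/2, 17, 13/2, -14]
R3 ← R3 + (9/38)·R2: [0, 0, 6, -36/19, -48/19]
R4 ← R4 + (1/2)·R2: [0, 0, 0, 0, 4]
R5 ← R5 − (41/38)·R2: [0, 0, 17, -102/19, -307/19]
R5 ← R5 − (17/6)·R3: [0, 0, 0, 0, -9]
R5 ← R5 + (9/4)·R4: [0, 0, 0, 0, 0]
4 nonzero rows, so rank(A) = 4.
A has 5 columns; by rank–nullity, nullity = 5 − 4 = 1.

1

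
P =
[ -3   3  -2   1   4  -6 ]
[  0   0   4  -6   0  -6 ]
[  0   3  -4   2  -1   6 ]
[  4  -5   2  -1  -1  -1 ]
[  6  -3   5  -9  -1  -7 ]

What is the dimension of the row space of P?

Row reduce to echelon form.
R4 ← R4 + (4/3)·R1: [0, -1, -2/3, 1/3, 13/3, -9]
R5 ← R5 + (2)·R1: [0, 3, 1, -7, 7, -19]
Swap R2 ↔ R3
R4 ← R4 + (1/3)·R2: [0, 0, -2, 1, 4, -7]
R5 ← R5 − R2: [0, 0, 5, -9, 8, -25]
R4 ← R4 + (1/2)·R3: [0, 0, 0, -2, 4, -10]
R5 ← R5 − (5/4)·R3: [0, 0, 0, -3/2, 8, -35/2]
R5 ← R5 − (3/4)·R4: [0, 0, 0, 0, 5, -10]
Echelon form has 5 nonzero rows, so rank(P) = 5.
The row space has dimension equal to the rank: 5.

5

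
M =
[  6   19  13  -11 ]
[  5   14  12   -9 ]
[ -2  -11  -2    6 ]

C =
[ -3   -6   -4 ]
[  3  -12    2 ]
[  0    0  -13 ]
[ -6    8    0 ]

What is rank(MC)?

First compute MC:
[[105, -352, -155],
 [ 81, -270, -148],
 [-63, 192,  12]]
Now row reduce the product.
R2 ← R2 − (27/35)·R1: [0, 54/35, -199/7]
R3 ← R3 + (3/5)·R1: [0, -96/5, -81]
R3 ← R3 + (112/9)·R2: [0, 0, -3913/9]
3 nonzero rows, so rank(MC) = 3.

3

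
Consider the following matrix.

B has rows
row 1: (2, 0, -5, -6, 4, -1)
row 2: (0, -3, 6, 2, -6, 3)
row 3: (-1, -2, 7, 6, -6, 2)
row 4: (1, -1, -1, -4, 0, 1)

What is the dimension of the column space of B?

3

Row reduce to echelon form.
R3 ← R3 + (1/2)·R1: [0, -2, 9/2, 3, -4, 3/2]
R4 ← R4 − (1/2)·R1: [0, -1, 3/2, -1, -2, 3/2]
R3 ← R3 − (2/3)·R2: [0, 0, 1/2, 5/3, 0, -1/2]
R4 ← R4 − (1/3)·R2: [0, 0, -1/2, -5/3, 0, 1/2]
R4 ← R4 + R3: [0, 0, 0, 0, 0, 0]
Echelon form has 3 nonzero rows, so rank(B) = 3.
The column space has dimension equal to the rank: 3.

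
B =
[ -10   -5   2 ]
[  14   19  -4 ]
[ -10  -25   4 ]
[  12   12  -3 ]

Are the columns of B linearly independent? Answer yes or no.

no

Row reduce B to echelon form.
R2 ← R2 + (7/5)·R1: [0, 12, -6/5]
R3 ← R3 − R1: [0, -20, 2]
R4 ← R4 + (6/5)·R1: [0, 6, -3/5]
R3 ← R3 + (5/3)·R2: [0, 0, 0]
R4 ← R4 − (1/2)·R2: [0, 0, 0]
2 pivots among 3 columns.
Only 2 < 3 pivot columns, so the columns are linearly dependent.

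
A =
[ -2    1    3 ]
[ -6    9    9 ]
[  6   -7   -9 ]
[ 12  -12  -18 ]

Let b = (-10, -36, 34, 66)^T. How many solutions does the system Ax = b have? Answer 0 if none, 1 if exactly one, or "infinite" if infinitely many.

infinite

Row reduce the augmented matrix [A | b].
R2 ← R2 − (3)·R1: [0, 6, 0, -6]
R3 ← R3 + (3)·R1: [0, -4, 0, 4]
R4 ← R4 + (6)·R1: [0, -6, 0, 6]
R3 ← R3 + (2/3)·R2: [0, 0, 0, 0]
R4 ← R4 + R2: [0, 0, 0, 0]
The echelon form has 2 nonzero rows, and every pivot lies in the first 3 columns, so rank(A) = rank([A|b]) = 2.
The system is consistent.
rank = 2 < 3 unknowns, so there are infinitely many solutions.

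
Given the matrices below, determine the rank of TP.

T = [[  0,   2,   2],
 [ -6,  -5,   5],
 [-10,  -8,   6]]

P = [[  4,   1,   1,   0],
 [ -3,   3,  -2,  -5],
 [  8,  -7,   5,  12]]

2

First compute TP:
[[ 10,  -8,   6,  14],
 [ 31, -56,  29,  85],
 [ 32, -76,  36, 112]]
Now row reduce the product.
R2 ← R2 − (31/10)·R1: [0, -156/5, 52/5, 208/5]
R3 ← R3 − (16/5)·R1: [0, -252/5, 84/5, 336/5]
R3 ← R3 − (21/13)·R2: [0, 0, 0, 0]
2 nonzero rows, so rank(TP) = 2.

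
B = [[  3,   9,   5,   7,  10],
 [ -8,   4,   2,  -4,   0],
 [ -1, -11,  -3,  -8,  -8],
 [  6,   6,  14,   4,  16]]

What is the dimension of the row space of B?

Row reduce to echelon form.
R2 ← R2 + (8/3)·R1: [0, 28, 46/3, 44/3, 80/3]
R3 ← R3 + (1/3)·R1: [0, -8, -4/3, -17/3, -14/3]
R4 ← R4 − (2)·R1: [0, -12, 4, -10, -4]
R3 ← R3 + (2/7)·R2: [0, 0, 64/21, -31/21, 62/21]
R4 ← R4 + (3/7)·R2: [0, 0, 74/7, -26/7, 52/7]
R4 ← R4 − (111/32)·R3: [0, 0, 0, 45/32, -45/16]
Echelon form has 4 nonzero rows, so rank(B) = 4.
The row space has dimension equal to the rank: 4.

4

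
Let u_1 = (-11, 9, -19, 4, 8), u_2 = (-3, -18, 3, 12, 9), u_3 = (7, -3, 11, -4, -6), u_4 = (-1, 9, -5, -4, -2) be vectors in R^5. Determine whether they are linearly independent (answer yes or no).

no

Form the matrix with these vectors as rows and row reduce.
R2 ← R2 − (3/11)·R1: [0, -225/11, 90/11, 120/11, 75/11]
R3 ← R3 + (7/11)·R1: [0, 30/11, -12/11, -16/11, -10/11]
R4 ← R4 − (1/11)·R1: [0, 90/11, -36/11, -48/11, -30/11]
R3 ← R3 + (2/15)·R2: [0, 0, 0, 0, 0]
R4 ← R4 + (2/5)·R2: [0, 0, 0, 0, 0]
2 nonzero rows, so the 4 vectors span a space of dimension 2.
Since 2 < 4, the vectors are linearly dependent.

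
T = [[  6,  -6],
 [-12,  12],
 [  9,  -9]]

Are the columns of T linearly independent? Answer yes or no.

Row reduce T to echelon form.
R2 ← R2 + (2)·R1: [0, 0]
R3 ← R3 − (3/2)·R1: [0, 0]
1 pivot among 2 columns.
Only 1 < 2 pivot columns, so the columns are linearly dependent.

no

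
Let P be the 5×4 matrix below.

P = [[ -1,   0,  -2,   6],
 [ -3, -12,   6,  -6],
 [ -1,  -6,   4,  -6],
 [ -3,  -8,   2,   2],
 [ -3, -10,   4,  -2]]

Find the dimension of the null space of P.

Row reduce to echelon form.
R2 ← R2 − (3)·R1: [0, -12, 12, -24]
R3 ← R3 − R1: [0, -6, 6, -12]
R4 ← R4 − (3)·R1: [0, -8, 8, -16]
R5 ← R5 − (3)·R1: [0, -10, 10, -20]
R3 ← R3 − (1/2)·R2: [0, 0, 0, 0]
R4 ← R4 − (2/3)·R2: [0, 0, 0, 0]
R5 ← R5 − (5/6)·R2: [0, 0, 0, 0]
2 nonzero rows, so rank(P) = 2.
P has 4 columns; by rank–nullity, nullity = 4 − 2 = 2.

2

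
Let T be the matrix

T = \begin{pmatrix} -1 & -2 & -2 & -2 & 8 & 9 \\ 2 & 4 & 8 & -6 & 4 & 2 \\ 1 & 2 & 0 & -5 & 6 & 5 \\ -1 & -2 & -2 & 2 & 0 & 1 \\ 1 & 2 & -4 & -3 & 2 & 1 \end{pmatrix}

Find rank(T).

Row reduce to echelon form.
R2 ← R2 + (2)·R1: [0, 0, 4, -10, 20, 20]
R3 ← R3 + R1: [0, 0, -2, -7, 14, 14]
R4 ← R4 − R1: [0, 0, 0, 4, -8, -8]
R5 ← R5 + R1: [0, 0, -6, -5, 10, 10]
R3 ← R3 + (1/2)·R2: [0, 0, 0, -12, 24, 24]
R5 ← R5 + (3/2)·R2: [0, 0, 0, -20, 40, 40]
R4 ← R4 + (1/3)·R3: [0, 0, 0, 0, 0, 0]
R5 ← R5 − (5/3)·R3: [0, 0, 0, 0, 0, 0]
Echelon form has 3 nonzero rows, so rank(T) = 3.

3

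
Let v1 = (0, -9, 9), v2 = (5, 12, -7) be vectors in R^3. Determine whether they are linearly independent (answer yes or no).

yes

Form the matrix with these vectors as rows and row reduce.
Swap R1 ↔ R2
2 nonzero rows, so the 2 vectors span a space of dimension 2.
Since 2 = 2, the vectors are linearly independent.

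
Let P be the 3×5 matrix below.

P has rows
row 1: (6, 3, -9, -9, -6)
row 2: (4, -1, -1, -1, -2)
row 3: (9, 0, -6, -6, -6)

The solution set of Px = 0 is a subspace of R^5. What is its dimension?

Row reduce to echelon form.
R2 ← R2 − (2/3)·R1: [0, -3, 5, 5, 2]
R3 ← R3 − (3/2)·R1: [0, -9/2, 15/2, 15/2, 3]
R3 ← R3 − (3/2)·R2: [0, 0, 0, 0, 0]
2 nonzero rows, so rank(P) = 2.
P has 5 columns; by rank–nullity, nullity = 5 − 2 = 3.

3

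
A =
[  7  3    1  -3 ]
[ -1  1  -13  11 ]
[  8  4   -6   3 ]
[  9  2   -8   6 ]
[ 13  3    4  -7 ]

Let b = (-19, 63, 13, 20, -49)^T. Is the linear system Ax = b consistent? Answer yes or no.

Row reduce the augmented matrix [A | b].
R2 ← R2 + (1/7)·R1: [0, 10/7, -90/7, 74/7, 422/7]
R3 ← R3 − (8/7)·R1: [0, 4/7, -50/7, 45/7, 243/7]
R4 ← R4 − (9/7)·R1: [0, -13/7, -65/7, 69/7, 311/7]
R5 ← R5 − (13/7)·R1: [0, -18/7, 15/7, -10/7, -96/7]
R3 ← R3 − (2/5)·R2: [0, 0, -2, 11/5, 53/5]
R4 ← R4 + (13/10)·R2: [0, 0, -26, 118/5, 614/5]
R5 ← R5 + (9/5)·R2: [0, 0, -21, 88/5, 474/5]
R4 ← R4 − (13)·R3: [0, 0, 0, -5, -15]
R5 ← R5 − (21/2)·R3: [0, 0, 0, -11/2, -33/2]
R5 ← R5 − (11/10)·R4: [0, 0, 0, 0, 0]
The echelon form has 4 nonzero rows, and every pivot lies in the first 4 columns, so rank(A) = rank([A|b]) = 4.
The system is consistent.

yes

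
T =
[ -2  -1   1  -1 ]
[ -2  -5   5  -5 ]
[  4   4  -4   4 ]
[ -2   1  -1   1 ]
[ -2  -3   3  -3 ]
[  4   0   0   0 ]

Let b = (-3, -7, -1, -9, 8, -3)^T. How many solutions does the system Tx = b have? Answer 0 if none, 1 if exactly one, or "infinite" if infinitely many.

Row reduce the augmented matrix [T | b].
R2 ← R2 − R1: [0, -4, 4, -4, -4]
R3 ← R3 + (2)·R1: [0, 2, -2, 2, -7]
R4 ← R4 − R1: [0, 2, -2, 2, -6]
R5 ← R5 − R1: [0, -2, 2, -2, 11]
R6 ← R6 + (2)·R1: [0, -2, 2, -2, -9]
R3 ← R3 + (1/2)·R2: [0, 0, 0, 0, -9]
R4 ← R4 + (1/2)·R2: [0, 0, 0, 0, -8]
R5 ← R5 − (1/2)·R2: [0, 0, 0, 0, 13]
R6 ← R6 − (1/2)·R2: [0, 0, 0, 0, -7]
R4 ← R4 − (8/9)·R3: [0, 0, 0, 0, 0]
R5 ← R5 + (13/9)·R3: [0, 0, 0, 0, 0]
R6 ← R6 − (7/9)·R3: [0, 0, 0, 0, 0]
The echelon form has 3 nonzero rows; the last pivot sits in the augmented column, so rank(T) = 2 but rank([T|b]) = 3.
Since the ranks differ, the system is inconsistent.
It has no solutions.

0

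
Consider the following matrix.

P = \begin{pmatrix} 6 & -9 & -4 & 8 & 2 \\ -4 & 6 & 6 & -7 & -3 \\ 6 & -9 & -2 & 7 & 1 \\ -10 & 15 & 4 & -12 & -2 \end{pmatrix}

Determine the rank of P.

Row reduce to echelon form.
R2 ← R2 + (2/3)·R1: [0, 0, 10/3, -5/3, -5/3]
R3 ← R3 − R1: [0, 0, 2, -1, -1]
R4 ← R4 + (5/3)·R1: [0, 0, -8/3, 4/3, 4/3]
R3 ← R3 − (3/5)·R2: [0, 0, 0, 0, 0]
R4 ← R4 + (4/5)·R2: [0, 0, 0, 0, 0]
Echelon form has 2 nonzero rows, so rank(P) = 2.

2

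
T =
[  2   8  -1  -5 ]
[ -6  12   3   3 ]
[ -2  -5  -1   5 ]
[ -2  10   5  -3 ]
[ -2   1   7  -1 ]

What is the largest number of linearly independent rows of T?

Row reduce to echelon form.
R2 ← R2 + (3)·R1: [0, 36, 0, -12]
R3 ← R3 + R1: [0, 3, -2, 0]
R4 ← R4 + R1: [0, 18, 4, -8]
R5 ← R5 + R1: [0, 9, 6, -6]
R3 ← R3 − (1/12)·R2: [0, 0, -2, 1]
R4 ← R4 − (1/2)·R2: [0, 0, 4, -2]
R5 ← R5 − (1/4)·R2: [0, 0, 6, -3]
R4 ← R4 + (2)·R3: [0, 0, 0, 0]
R5 ← R5 + (3)·R3: [0, 0, 0, 0]
Echelon form has 3 nonzero rows, so rank(T) = 3.
The rank gives the maximum number of linearly independent rows: 3.

3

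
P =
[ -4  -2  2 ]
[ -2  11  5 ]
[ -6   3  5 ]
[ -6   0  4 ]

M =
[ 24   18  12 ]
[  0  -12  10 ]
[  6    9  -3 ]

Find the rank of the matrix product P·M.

First compute PM:
[[-84, -30, -74],
 [-18, -123,  71],
 [-114, -99, -57],
 [-120, -72, -84]]
Now row reduce the product.
R2 ← R2 − (3/14)·R1: [0, -816/7, 608/7]
R3 ← R3 − (19/14)·R1: [0, -408/7, 304/7]
R4 ← R4 − (10/7)·R1: [0, -204/7, 152/7]
R3 ← R3 − (1/2)·R2: [0, 0, 0]
R4 ← R4 − (1/4)·R2: [0, 0, 0]
2 nonzero rows, so rank(PM) = 2.

2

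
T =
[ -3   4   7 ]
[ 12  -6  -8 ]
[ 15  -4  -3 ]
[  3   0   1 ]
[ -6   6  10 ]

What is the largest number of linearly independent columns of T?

2

Row reduce to echelon form.
R2 ← R2 + (4)·R1: [0, 10, 20]
R3 ← R3 + (5)·R1: [0, 16, 32]
R4 ← R4 + R1: [0, 4, 8]
R5 ← R5 − (2)·R1: [0, -2, -4]
R3 ← R3 − (8/5)·R2: [0, 0, 0]
R4 ← R4 − (2/5)·R2: [0, 0, 0]
R5 ← R5 + (1/5)·R2: [0, 0, 0]
Echelon form has 2 nonzero rows, so rank(T) = 2.
The rank gives the maximum number of linearly independent columns: 2.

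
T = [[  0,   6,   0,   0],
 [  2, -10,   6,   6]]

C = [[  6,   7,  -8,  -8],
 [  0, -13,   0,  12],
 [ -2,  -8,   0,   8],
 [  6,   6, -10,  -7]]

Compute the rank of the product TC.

First compute TC:
[[  0, -78,   0,  72],
 [ 36, 132, -76, -130]]
Now row reduce the product.
Swap R1 ↔ R2
2 nonzero rows, so rank(TC) = 2.

2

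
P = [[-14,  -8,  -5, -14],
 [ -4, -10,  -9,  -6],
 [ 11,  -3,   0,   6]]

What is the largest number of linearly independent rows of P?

3

Row reduce to echelon form.
R2 ← R2 − (2/7)·R1: [0, -54/7, -53/7, -2]
R3 ← R3 + (11/14)·R1: [0, -65/7, -55/14, -5]
R3 ← R3 − (65/54)·R2: [0, 0, 140/27, -70/27]
Echelon form has 3 nonzero rows, so rank(P) = 3.
The rank gives the maximum number of linearly independent rows: 3.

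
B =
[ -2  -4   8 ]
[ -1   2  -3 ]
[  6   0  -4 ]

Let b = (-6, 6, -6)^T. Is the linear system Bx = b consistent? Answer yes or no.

yes

Row reduce the augmented matrix [B | b].
R2 ← R2 − (1/2)·R1: [0, 4, -7, 9]
R3 ← R3 + (3)·R1: [0, -12, 20, -24]
R3 ← R3 + (3)·R2: [0, 0, -1, 3]
The echelon form has 3 nonzero rows, and every pivot lies in the first 3 columns, so rank(B) = rank([B|b]) = 3.
The system is consistent.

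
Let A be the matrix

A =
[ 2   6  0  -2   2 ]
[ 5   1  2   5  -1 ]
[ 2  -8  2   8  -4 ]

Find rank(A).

2

Row reduce to echelon form.
R2 ← R2 − (5/2)·R1: [0, -14, 2, 10, -6]
R3 ← R3 − R1: [0, -14, 2, 10, -6]
R3 ← R3 − R2: [0, 0, 0, 0, 0]
Echelon form has 2 nonzero rows, so rank(A) = 2.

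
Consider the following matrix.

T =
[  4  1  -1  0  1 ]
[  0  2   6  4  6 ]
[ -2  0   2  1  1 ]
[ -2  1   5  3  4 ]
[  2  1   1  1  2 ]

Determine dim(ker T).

3

Row reduce to echelon form.
R3 ← R3 + (1/2)·R1: [0, 1/2, 3/2, 1, 3/2]
R4 ← R4 + (1/2)·R1: [0, 3/2, 9/2, 3, 9/2]
R5 ← R5 − (1/2)·R1: [0, 1/2, 3/2, 1, 3/2]
R3 ← R3 − (1/4)·R2: [0, 0, 0, 0, 0]
R4 ← R4 − (3/4)·R2: [0, 0, 0, 0, 0]
R5 ← R5 − (1/4)·R2: [0, 0, 0, 0, 0]
2 nonzero rows, so rank(T) = 2.
T has 5 columns; by rank–nullity, nullity = 5 − 2 = 3.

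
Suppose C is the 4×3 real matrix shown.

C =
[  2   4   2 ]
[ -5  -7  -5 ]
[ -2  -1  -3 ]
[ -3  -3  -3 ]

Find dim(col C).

3

Row reduce to echelon form.
R2 ← R2 + (5/2)·R1: [0, 3, 0]
R3 ← R3 + R1: [0, 3, -1]
R4 ← R4 + (3/2)·R1: [0, 3, 0]
R3 ← R3 − R2: [0, 0, -1]
R4 ← R4 − R2: [0, 0, 0]
Echelon form has 3 nonzero rows, so rank(C) = 3.
The column space has dimension equal to the rank: 3.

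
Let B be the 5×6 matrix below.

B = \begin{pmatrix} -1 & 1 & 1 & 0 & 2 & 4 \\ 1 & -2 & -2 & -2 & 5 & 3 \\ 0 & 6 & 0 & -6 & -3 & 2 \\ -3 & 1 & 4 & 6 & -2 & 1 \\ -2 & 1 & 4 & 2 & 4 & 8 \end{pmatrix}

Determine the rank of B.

4

Row reduce to echelon form.
R2 ← R2 + R1: [0, -1, -1, -2, 7, 7]
R4 ← R4 − (3)·R1: [0, -2, 1, 6, -8, -11]
R5 ← R5 − (2)·R1: [0, -1, 2, 2, 0, 0]
R3 ← R3 + (6)·R2: [0, 0, -6, -18, 39, 44]
R4 ← R4 − (2)·R2: [0, 0, 3, 10, -22, -25]
R5 ← R5 − R2: [0, 0, 3, 4, -7, -7]
R4 ← R4 + (1/2)·R3: [0, 0, 0, 1, -5/2, -3]
R5 ← R5 + (1/2)·R3: [0, 0, 0, -5, 25/2, 15]
R5 ← R5 + (5)·R4: [0, 0, 0, 0, 0, 0]
Echelon form has 4 nonzero rows, so rank(B) = 4.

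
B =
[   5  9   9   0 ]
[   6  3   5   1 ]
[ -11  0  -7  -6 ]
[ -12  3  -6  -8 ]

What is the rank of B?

Row reduce to echelon form.
R2 ← R2 − (6/5)·R1: [0, -39/5, -29/5, 1]
R3 ← R3 + (11/5)·R1: [0, 99/5, 64/5, -6]
R4 ← R4 + (12/5)·R1: [0, 123/5, 78/5, -8]
R3 ← R3 + (33/13)·R2: [0, 0, -25/13, -45/13]
R4 ← R4 + (41/13)·R2: [0, 0, -35/13, -63/13]
R4 ← R4 − (7/5)·R3: [0, 0, 0, 0]
Echelon form has 3 nonzero rows, so rank(B) = 3.

3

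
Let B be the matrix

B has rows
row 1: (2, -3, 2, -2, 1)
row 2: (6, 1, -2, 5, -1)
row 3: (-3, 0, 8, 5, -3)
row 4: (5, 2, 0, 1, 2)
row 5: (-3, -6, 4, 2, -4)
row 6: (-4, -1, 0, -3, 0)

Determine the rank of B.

5

Row reduce to echelon form.
R2 ← R2 − (3)·R1: [0, 10, -8, 11, -4]
R3 ← R3 + (3/2)·R1: [0, -9/2, 11, 2, -3/2]
R4 ← R4 − (5/2)·R1: [0, 19/2, -5, 6, -1/2]
R5 ← R5 + (3/2)·R1: [0, -21/2, 7, -1, -5/2]
R6 ← R6 + (2)·R1: [0, -7, 4, -7, 2]
R3 ← R3 + (9/20)·R2: [0, 0, 37/5, 139/20, -33/10]
R4 ← R4 − (19/20)·R2: [0, 0, 13/5, -89/20, 33/10]
R5 ← R5 + (21/20)·R2: [0, 0, -7/5, 211/20, -67/10]
R6 ← R6 + (7/10)·R2: [0, 0, -8/5, 7/10, -4/5]
R4 ← R4 − (13/37)·R3: [0, 0, 0, -255/37, 165/37]
R5 ← R5 + (7/37)·R3: [0, 0, 0, 439/37, -271/37]
R6 ← R6 + (8/37)·R3: [0, 0, 0, 163/74, -56/37]
R5 ← R5 + (439/255)·R4: [0, 0, 0, 0, 6/17]
R6 ← R6 + (163/510)·R4: [0, 0, 0, 0, -3/34]
R6 ← R6 + (1/4)·R5: [0, 0, 0, 0, 0]
Echelon form has 5 nonzero rows, so rank(B) = 5.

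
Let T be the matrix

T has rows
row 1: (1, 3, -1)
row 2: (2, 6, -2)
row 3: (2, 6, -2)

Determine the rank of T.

Row reduce to echelon form.
R2 ← R2 − (2)·R1: [0, 0, 0]
R3 ← R3 − (2)·R1: [0, 0, 0]
Echelon form has 1 nonzero row, so rank(T) = 1.

1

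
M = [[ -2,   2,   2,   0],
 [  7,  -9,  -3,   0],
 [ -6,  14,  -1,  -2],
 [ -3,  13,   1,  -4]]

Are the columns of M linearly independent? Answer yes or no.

no

Row reduce M to echelon form.
R2 ← R2 + (7/2)·R1: [0, -2, 4, 0]
R3 ← R3 − (3)·R1: [0, 8, -7, -2]
R4 ← R4 − (3/2)·R1: [0, 10, -2, -4]
R3 ← R3 + (4)·R2: [0, 0, 9, -2]
R4 ← R4 + (5)·R2: [0, 0, 18, -4]
R4 ← R4 − (2)·R3: [0, 0, 0, 0]
3 pivots among 4 columns.
Only 3 < 4 pivot columns, so the columns are linearly dependent.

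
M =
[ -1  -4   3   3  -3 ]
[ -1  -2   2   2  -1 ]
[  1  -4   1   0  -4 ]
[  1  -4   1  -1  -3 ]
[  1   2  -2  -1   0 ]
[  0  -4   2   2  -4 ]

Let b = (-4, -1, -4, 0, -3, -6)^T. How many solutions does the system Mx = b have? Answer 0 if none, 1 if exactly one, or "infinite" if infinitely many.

infinite

Row reduce the augmented matrix [M | b].
R2 ← R2 − R1: [0, 2, -1, -1, 2, 3]
R3 ← R3 + R1: [0, -8, 4, 3, -7, -8]
R4 ← R4 + R1: [0, -8, 4, 2, -6, -4]
R5 ← R5 + R1: [0, -2, 1, 2, -3, -7]
R3 ← R3 + (4)·R2: [0, 0, 0, -1, 1, 4]
R4 ← R4 + (4)·R2: [0, 0, 0, -2, 2, 8]
R5 ← R5 + R2: [0, 0, 0, 1, -1, -4]
R6 ← R6 + (2)·R2: [0, 0, 0, 0, 0, 0]
R4 ← R4 − (2)·R3: [0, 0, 0, 0, 0, 0]
R5 ← R5 + R3: [0, 0, 0, 0, 0, 0]
The echelon form has 3 nonzero rows, and every pivot lies in the first 5 columns, so rank(M) = rank([M|b]) = 3.
The system is consistent.
rank = 3 < 5 unknowns, so there are infinitely many solutions.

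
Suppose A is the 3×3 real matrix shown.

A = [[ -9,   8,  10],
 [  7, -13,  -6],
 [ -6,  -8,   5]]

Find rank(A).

3

Row reduce to echelon form.
R2 ← R2 + (7/9)·R1: [0, -61/9, 16/9]
R3 ← R3 − (2/3)·R1: [0, -40/3, -5/3]
R3 ← R3 − (120/61)·R2: [0, 0, -315/61]
Echelon form has 3 nonzero rows, so rank(A) = 3.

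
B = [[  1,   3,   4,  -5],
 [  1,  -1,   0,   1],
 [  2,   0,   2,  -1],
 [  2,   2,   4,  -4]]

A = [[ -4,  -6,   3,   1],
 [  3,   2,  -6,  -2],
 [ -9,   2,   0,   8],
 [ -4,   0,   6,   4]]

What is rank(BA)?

First compute BA:
[[-11,   8, -45,   7],
 [-11,  -8,  15,   7],
 [-22,  -8,   0,  14],
 [-22,   0, -30,  14]]
Now row reduce the product.
R2 ← R2 − R1: [0, -16, 60, 0]
R3 ← R3 − (2)·R1: [0, -24, 90, 0]
R4 ← R4 − (2)·R1: [0, -16, 60, 0]
R3 ← R3 − (3/2)·R2: [0, 0, 0, 0]
R4 ← R4 − R2: [0, 0, 0, 0]
2 nonzero rows, so rank(BA) = 2.

2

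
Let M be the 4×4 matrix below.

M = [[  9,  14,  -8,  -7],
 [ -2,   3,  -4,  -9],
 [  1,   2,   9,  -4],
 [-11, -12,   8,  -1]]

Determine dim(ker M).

1

Row reduce to echelon form.
R2 ← R2 + (2/9)·R1: [0, 55/9, -52/9, -95/9]
R3 ← R3 − (1/9)·R1: [0, 4/9, 89/9, -29/9]
R4 ← R4 + (11/9)·R1: [0, 46/9, -16/9, -86/9]
R3 ← R3 − (4/55)·R2: [0, 0, 567/55, -27/11]
R4 ← R4 − (46/55)·R2: [0, 0, 168/55, -8/11]
R4 ← R4 − (8/27)·R3: [0, 0, 0, 0]
3 nonzero rows, so rank(M) = 3.
M has 4 columns; by rank–nullity, nullity = 4 − 3 = 1.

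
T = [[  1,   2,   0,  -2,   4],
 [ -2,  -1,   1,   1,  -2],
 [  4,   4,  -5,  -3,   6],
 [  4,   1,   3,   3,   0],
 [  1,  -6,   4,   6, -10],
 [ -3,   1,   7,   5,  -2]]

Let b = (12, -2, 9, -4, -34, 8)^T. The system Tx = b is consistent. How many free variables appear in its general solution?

Row reduce the augmented matrix [T | b].
R2 ← R2 + (2)·R1: [0, 3, 1, -3, 6, 22]
R3 ← R3 − (4)·R1: [0, -4, -5, 5, -10, -39]
R4 ← R4 − (4)·R1: [0, -7, 3, 11, -16, -52]
R5 ← R5 − R1: [0, -8, 4, 8, -14, -46]
R6 ← R6 + (3)·R1: [0, 7, 7, -1, 10, 44]
R3 ← R3 + (4/3)·R2: [0, 0, -11/3, 1, -2, -29/3]
R4 ← R4 + (7/3)·R2: [0, 0, 16/3, 4, -2, -2/3]
R5 ← R5 + (8/3)·R2: [0, 0, 20/3, 0, 2, 38/3]
R6 ← R6 − (7/3)·R2: [0, 0, 14/3, 6, -4, -22/3]
R4 ← R4 + (16/11)·R3: [0, 0, 0, 60/11, -54/11, -162/11]
R5 ← R5 + (20/11)·R3: [0, 0, 0, 20/11, -18/11, -54/11]
R6 ← R6 + (14/11)·R3: [0, 0, 0, 80/11, -72/11, -216/11]
R5 ← R5 − (1/3)·R4: [0, 0, 0, 0, 0, 0]
R6 ← R6 − (4/3)·R4: [0, 0, 0, 0, 0, 0]
The echelon form has 4 nonzero rows, and every pivot lies in the first 5 columns, so rank(T) = rank([T|b]) = 4.
The system is consistent.
Free variables = (unknowns) − (rank) = 5 − 4 = 1.

1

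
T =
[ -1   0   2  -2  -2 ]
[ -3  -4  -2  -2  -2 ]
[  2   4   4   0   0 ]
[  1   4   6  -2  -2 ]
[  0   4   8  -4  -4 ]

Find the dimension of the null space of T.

3

Row reduce to echelon form.
R2 ← R2 − (3)·R1: [0, -4, -8, 4, 4]
R3 ← R3 + (2)·R1: [0, 4, 8, -4, -4]
R4 ← R4 + R1: [0, 4, 8, -4, -4]
R3 ← R3 + R2: [0, 0, 0, 0, 0]
R4 ← R4 + R2: [0, 0, 0, 0, 0]
R5 ← R5 + R2: [0, 0, 0, 0, 0]
2 nonzero rows, so rank(T) = 2.
T has 5 columns; by rank–nullity, nullity = 5 − 2 = 3.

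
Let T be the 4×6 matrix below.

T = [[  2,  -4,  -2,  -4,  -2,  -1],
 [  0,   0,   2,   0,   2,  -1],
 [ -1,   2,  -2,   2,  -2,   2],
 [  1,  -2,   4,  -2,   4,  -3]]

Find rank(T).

2

Row reduce to echelon form.
R3 ← R3 + (1/2)·R1: [0, 0, -3, 0, -3, 3/2]
R4 ← R4 − (1/2)·R1: [0, 0, 5, 0, 5, -5/2]
R3 ← R3 + (3/2)·R2: [0, 0, 0, 0, 0, 0]
R4 ← R4 − (5/2)·R2: [0, 0, 0, 0, 0, 0]
Echelon form has 2 nonzero rows, so rank(T) = 2.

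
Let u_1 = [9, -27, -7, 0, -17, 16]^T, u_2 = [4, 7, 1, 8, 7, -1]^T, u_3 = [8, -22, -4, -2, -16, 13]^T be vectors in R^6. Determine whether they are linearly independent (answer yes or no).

yes

Form the matrix with these vectors as rows and row reduce.
R2 ← R2 − (4/9)·R1: [0, 19, 37/9, 8, 131/9, -73/9]
R3 ← R3 − (8/9)·R1: [0, 2, 20/9, -2, -8/9, -11/9]
R3 ← R3 − (2/19)·R2: [0, 0, 34/19, -54/19, -46/19, -7/19]
3 nonzero rows, so the 3 vectors span a space of dimension 3.
Since 3 = 3, the vectors are linearly independent.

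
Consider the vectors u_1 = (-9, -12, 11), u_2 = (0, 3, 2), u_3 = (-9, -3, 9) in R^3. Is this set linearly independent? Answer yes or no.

yes

Form the matrix with these vectors as rows and row reduce.
R3 ← R3 − R1: [0, 9, -2]
R3 ← R3 − (3)·R2: [0, 0, -8]
3 nonzero rows, so the 3 vectors span a space of dimension 3.
Since 3 = 3, the vectors are linearly independent.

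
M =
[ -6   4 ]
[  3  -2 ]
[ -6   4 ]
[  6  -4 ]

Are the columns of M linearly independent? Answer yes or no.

no

Row reduce M to echelon form.
R2 ← R2 + (1/2)·R1: [0, 0]
R3 ← R3 − R1: [0, 0]
R4 ← R4 + R1: [0, 0]
1 pivot among 2 columns.
Only 1 < 2 pivot columns, so the columns are linearly dependent.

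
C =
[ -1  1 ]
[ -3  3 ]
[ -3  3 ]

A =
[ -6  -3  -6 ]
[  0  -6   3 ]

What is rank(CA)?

1

First compute CA:
[[  6,  -3,   9],
 [ 18,  -9,  27],
 [ 18,  -9,  27]]
Now row reduce the product.
R2 ← R2 − (3)·R1: [0, 0, 0]
R3 ← R3 − (3)·R1: [0, 0, 0]
1 nonzero row, so rank(CA) = 1.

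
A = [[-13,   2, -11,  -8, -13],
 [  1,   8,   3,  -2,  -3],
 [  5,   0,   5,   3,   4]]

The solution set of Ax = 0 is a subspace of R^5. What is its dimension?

2

Row reduce to echelon form.
R2 ← R2 + (1/13)·R1: [0, 106/13, 28/13, -34/13, -4]
R3 ← R3 + (5/13)·R1: [0, 10/13, 10/13, -1/13, -1]
R3 ← R3 − (5/53)·R2: [0, 0, 30/53, 9/53, -33/53]
3 nonzero rows, so rank(A) = 3.
A has 5 columns; by rank–nullity, nullity = 5 − 3 = 2.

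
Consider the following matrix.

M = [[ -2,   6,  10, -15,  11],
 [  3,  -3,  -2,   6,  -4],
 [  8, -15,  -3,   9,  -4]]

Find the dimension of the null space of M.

2

Row reduce to echelon form.
R2 ← R2 + (3/2)·R1: [0, 6, 13, -33/2, 25/2]
R3 ← R3 + (4)·R1: [0, 9, 37, -51, 40]
R3 ← R3 − (3/2)·R2: [0, 0, 35/2, -105/4, 85/4]
3 nonzero rows, so rank(M) = 3.
M has 5 columns; by rank–nullity, nullity = 5 − 3 = 2.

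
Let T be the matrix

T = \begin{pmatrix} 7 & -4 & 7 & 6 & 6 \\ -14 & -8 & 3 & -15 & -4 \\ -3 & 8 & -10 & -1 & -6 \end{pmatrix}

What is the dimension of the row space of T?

Row reduce to echelon form.
R2 ← R2 + (2)·R1: [0, -16, 17, -3, 8]
R3 ← R3 + (3/7)·R1: [0, 44/7, -7, 11/7, -24/7]
R3 ← R3 + (11/28)·R2: [0, 0, -9/28, 11/28, -2/7]
Echelon form has 3 nonzero rows, so rank(T) = 3.
The row space has dimension equal to the rank: 3.

3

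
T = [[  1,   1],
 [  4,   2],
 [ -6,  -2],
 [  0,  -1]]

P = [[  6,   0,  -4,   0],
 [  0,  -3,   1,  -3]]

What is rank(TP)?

2

First compute TP:
[[  6,  -3,  -3,  -3],
 [ 24,  -6, -14,  -6],
 [-36,   6,  22,   6],
 [  0,   3,  -1,   3]]
Now row reduce the product.
R2 ← R2 − (4)·R1: [0, 6, -2, 6]
R3 ← R3 + (6)·R1: [0, -12, 4, -12]
R3 ← R3 + (2)·R2: [0, 0, 0, 0]
R4 ← R4 − (1/2)·R2: [0, 0, 0, 0]
2 nonzero rows, so rank(TP) = 2.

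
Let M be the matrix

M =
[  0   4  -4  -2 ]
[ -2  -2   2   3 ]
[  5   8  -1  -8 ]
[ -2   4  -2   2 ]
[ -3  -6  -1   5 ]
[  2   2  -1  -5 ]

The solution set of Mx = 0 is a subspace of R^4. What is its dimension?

Row reduce to echelon form.
Swap R1 ↔ R2
R3 ← R3 + (5/2)·R1: [0, 3, 4, -1/2]
R4 ← R4 − R1: [0, 6, -4, -1]
R5 ← R5 − (3/2)·R1: [0, -3, -4, 1/2]
R6 ← R6 + R1: [0, 0, 1, -2]
R3 ← R3 − (3/4)·R2: [0, 0, 7, 1]
R4 ← R4 − (3/2)·R2: [0, 0, 2, 2]
R5 ← R5 + (3/4)·R2: [0, 0, -7, -1]
R4 ← R4 − (2/7)·R3: [0, 0, 0, 12/7]
R5 ← R5 + R3: [0, 0, 0, 0]
R6 ← R6 − (1/7)·R3: [0, 0, 0, -15/7]
R6 ← R6 + (5/4)·R4: [0, 0, 0, 0]
4 nonzero rows, so rank(M) = 4.
M has 4 columns; by rank–nullity, nullity = 4 − 4 = 0.

0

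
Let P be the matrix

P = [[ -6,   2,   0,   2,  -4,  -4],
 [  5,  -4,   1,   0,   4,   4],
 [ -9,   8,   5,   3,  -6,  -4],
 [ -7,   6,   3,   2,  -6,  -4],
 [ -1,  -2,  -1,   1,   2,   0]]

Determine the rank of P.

Row reduce to echelon form.
R2 ← R2 + (5/6)·R1: [0, -7/3, 1, 5/3, 2/3, 2/3]
R3 ← R3 − (3/2)·R1: [0, 5, 5, 0, 0, 2]
R4 ← R4 − (7/6)·R1: [0, 11/3, 3, -1/3, -4/3, 2/3]
R5 ← R5 − (1/6)·R1: [0, -7/3, -1, 2/3, 8/3, 2/3]
R3 ← R3 + (15/7)·R2: [0, 0, 50/7, 25/7, 10/7, 24/7]
R4 ← R4 + (11/7)·R2: [0, 0, 32/7, 16/7, -2/7, 12/7]
R5 ← R5 − R2: [0, 0, -2, -1, 2, 0]
R4 ← R4 − (16/25)·R3: [0, 0, 0, 0, -6/5, -12/25]
R5 ← R5 + (7/25)·R3: [0, 0, 0, 0, 12/5, 24/25]
R5 ← R5 + (2)·R4: [0, 0, 0, 0, 0, 0]
Echelon form has 4 nonzero rows, so rank(P) = 4.

4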